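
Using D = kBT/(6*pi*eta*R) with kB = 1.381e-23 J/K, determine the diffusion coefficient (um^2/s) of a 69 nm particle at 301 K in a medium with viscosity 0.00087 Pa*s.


Radius R = 69/2 = 34.5 nm = 3.45e-08 m
D = kB*T / (6*pi*eta*R)
D = 1.381e-23 * 301 / (6 * pi * 0.00087 * 3.45e-08)
D = 7.34718e-12 m^2/s = 7.347 um^2/s

7.347


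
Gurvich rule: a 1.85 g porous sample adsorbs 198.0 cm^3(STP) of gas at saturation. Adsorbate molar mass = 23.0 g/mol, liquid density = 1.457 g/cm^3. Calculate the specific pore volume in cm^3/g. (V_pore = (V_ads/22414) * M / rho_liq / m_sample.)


Moles adsorbed n = V_ads / 22414 = 198.0 / 22414 = 8.833765e-03 mol
Liquid volume V_liq = n * M / rho_liq = 8.833765e-03 * 23.0 / 1.457 = 0.13945 cm^3
Specific pore volume V_pore = V_liq / m_sample = 0.13945 / 1.85
V_pore = 0.0754 cm^3/g

0.0754


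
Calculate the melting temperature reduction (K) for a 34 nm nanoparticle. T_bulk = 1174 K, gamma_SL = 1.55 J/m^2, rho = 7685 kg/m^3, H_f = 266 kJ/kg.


Radius R = 34/2 = 17 nm = 1.7e-08 m
Convert H_f = 266 kJ/kg = 266000 J/kg
dT = 2 * gamma_SL * T_bulk / (rho * H_f * R)
dT = 2 * 1.55 * 1174 / (7685 * 266000 * 1.7e-08)
dT = 104.7 K

104.7


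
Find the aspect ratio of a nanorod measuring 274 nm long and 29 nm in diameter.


Aspect ratio AR = length / diameter
AR = 274 / 29
AR = 9.45

9.45


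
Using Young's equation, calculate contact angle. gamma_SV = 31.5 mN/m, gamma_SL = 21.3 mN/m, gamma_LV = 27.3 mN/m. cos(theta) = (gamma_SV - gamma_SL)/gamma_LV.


cos(theta) = (gamma_SV - gamma_SL) / gamma_LV
cos(theta) = (31.5 - 21.3) / 27.3
cos(theta) = 0.373626
theta = arccos(0.373626) = 68.06 degrees

68.06


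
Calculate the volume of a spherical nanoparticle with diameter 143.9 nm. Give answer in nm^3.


Radius r = 143.9/2 = 71.95 nm
Volume V = (4/3) * pi * r^3
V = (4/3) * pi * (71.95)^3
V = 1560202.62 nm^3

1560202.62


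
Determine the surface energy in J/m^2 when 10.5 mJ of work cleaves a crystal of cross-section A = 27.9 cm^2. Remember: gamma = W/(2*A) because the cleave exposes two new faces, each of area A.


Convert: A = 27.9 cm^2 = 0.00279 m^2, W = 10.5 mJ = 0.0105 J
Cleaving exposes two faces of area A, so total new surface = 2*A and gamma = W / (2*A)
gamma = 0.0105 / (2 * 0.00279)
gamma = 1.882 J/m^2

1.882


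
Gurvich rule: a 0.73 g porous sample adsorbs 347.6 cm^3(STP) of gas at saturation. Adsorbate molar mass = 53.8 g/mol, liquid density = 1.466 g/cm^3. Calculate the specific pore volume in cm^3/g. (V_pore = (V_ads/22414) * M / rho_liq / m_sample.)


Moles adsorbed n = V_ads / 22414 = 347.6 / 22414 = 1.550816e-02 mol
Liquid volume V_liq = n * M / rho_liq = 1.550816e-02 * 53.8 / 1.466 = 0.56913 cm^3
Specific pore volume V_pore = V_liq / m_sample = 0.56913 / 0.73
V_pore = 0.7796 cm^3/g

0.7796


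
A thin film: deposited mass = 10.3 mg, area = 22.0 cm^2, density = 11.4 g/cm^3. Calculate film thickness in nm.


Convert: m = 10.3 mg = 1.0300e-05 kg, A = 22.0 cm^2 = 2.2000e-03 m^2, rho = 11.4 g/cm^3 = 11400 kg/m^3
t = m / (A * rho)
t = 1.0300e-05 / (2.2000e-03 * 11400)
t = 4.1069e-07 m = 410.7 nm

410.7


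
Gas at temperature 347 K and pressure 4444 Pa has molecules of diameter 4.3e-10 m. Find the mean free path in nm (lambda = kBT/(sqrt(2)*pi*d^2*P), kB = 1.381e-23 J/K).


Mean free path: lambda = kB*T / (sqrt(2) * pi * d^2 * P)
lambda = 1.381e-23 * 347 / (sqrt(2) * pi * (4.3e-10)^2 * 4444)
lambda = 1.31265e-06 m
lambda = 1312.65 nm

1312.65


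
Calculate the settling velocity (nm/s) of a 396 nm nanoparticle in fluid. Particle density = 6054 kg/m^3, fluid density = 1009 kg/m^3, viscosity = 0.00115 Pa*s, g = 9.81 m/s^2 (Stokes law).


Radius R = 396/2 nm = 1.98e-07 m
Density difference = 6054 - 1009 = 5045 kg/m^3
v = 2 * R^2 * (rho_p - rho_f) * g / (9 * eta)
v = 2 * (1.98e-07)^2 * 5045 * 9.81 / (9 * 0.00115)
v = 3.7493e-07 m/s = 374.93 nm/s

374.93


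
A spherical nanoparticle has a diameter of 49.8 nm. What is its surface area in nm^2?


Radius r = 49.8/2 = 24.9 nm
Surface area SA = 4 * pi * r^2
SA = 4 * pi * (24.9)^2
SA = 7791.28 nm^2

7791.28


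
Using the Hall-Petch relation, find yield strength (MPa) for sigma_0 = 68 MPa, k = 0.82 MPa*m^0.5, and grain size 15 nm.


d = 15 nm = 1.5e-08 m
sqrt(d) = 0.0001224745
Hall-Petch contribution = k / sqrt(d) = 0.82 / 0.0001224745 = 6695.3 MPa
sigma = sigma_0 + k/sqrt(d) = 68 + 6695.3 = 6763.3 MPa

6763.3


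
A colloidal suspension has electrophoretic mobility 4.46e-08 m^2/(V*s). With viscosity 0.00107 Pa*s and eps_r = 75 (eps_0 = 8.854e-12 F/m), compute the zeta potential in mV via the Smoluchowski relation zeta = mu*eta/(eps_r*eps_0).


Smoluchowski equation: zeta = mu * eta / (eps_r * eps_0)
zeta = 4.46e-08 * 0.00107 / (75 * 8.854e-12)
zeta = 0.071865 V = 71.87 mV

71.87


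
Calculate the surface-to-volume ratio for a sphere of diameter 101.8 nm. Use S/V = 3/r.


Radius r = 101.8/2 = 50.9 nm
S/V = 3 / r = 3 / 50.9
S/V = 0.0589 nm^-1

0.0589


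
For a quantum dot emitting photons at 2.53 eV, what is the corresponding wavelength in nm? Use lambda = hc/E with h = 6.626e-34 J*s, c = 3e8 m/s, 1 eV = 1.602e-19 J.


Convert energy: E = 2.53 eV = 2.53 * 1.602e-19 = 4.05306e-19 J
lambda = h*c / E = 6.626e-34 * 3e8 / 4.05306e-19
lambda = 4.90444e-07 m = 490.4 nm

490.4


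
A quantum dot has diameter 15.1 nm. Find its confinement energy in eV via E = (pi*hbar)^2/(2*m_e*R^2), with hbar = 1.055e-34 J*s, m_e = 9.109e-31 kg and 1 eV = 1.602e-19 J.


Radius R = 15.1/2 = 7.55 nm = 7.55e-09 m
E = (pi * 1.055e-34)^2 / (2 * 9.109e-31 * (7.55e-09)^2)
E(J) = 1.05782e-21
E = E(J) / 1.602e-19 = 0.0066 eV

0.0066


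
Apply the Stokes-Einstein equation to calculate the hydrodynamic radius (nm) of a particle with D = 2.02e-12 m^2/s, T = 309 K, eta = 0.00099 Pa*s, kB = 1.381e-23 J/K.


Stokes-Einstein: R = kB*T / (6*pi*eta*D)
R = 1.381e-23 * 309 / (6 * pi * 0.00099 * 2.02e-12)
R = 1.13205e-07 m = 113.2 nm

113.2


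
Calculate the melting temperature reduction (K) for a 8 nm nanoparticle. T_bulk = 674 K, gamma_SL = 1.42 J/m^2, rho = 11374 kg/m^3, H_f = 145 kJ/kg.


Radius R = 8/2 = 4 nm = 4e-09 m
Convert H_f = 145 kJ/kg = 145000 J/kg
dT = 2 * gamma_SL * T_bulk / (rho * H_f * R)
dT = 2 * 1.42 * 674 / (11374 * 145000 * 4e-09)
dT = 290.2 K

290.2


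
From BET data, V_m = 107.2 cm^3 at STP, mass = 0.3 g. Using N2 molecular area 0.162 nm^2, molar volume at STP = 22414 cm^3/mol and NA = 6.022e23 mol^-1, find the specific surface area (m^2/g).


Number of moles in monolayer = V_m / 22414 = 107.2 / 22414 = 0.00478273
Number of molecules = moles * NA = 0.00478273 * 6.022e23
SA = molecules * sigma / mass
SA = (107.2 / 22414) * 6.022e23 * 0.162e-18 / 0.3
SA = 1555.3 m^2/g

1555.3


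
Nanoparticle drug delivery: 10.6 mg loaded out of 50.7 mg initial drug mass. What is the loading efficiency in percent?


Drug loading efficiency = (drug loaded / drug initial) * 100
DLE = 10.6 / 50.7 * 100
DLE = 0.2091 * 100
DLE = 20.91%

20.91


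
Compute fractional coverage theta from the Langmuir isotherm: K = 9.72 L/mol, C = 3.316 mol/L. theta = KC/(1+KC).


Langmuir isotherm: theta = K*C / (1 + K*C)
K*C = 9.72 * 3.316 = 32.23152
theta = 32.23152 / (1 + 32.23152) = 32.23152 / 33.23152
theta = 0.9699

0.9699


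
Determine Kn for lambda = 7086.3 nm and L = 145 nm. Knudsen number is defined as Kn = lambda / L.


Knudsen number Kn = lambda / L
Kn = 7086.3 / 145
Kn = 48.871

48.871


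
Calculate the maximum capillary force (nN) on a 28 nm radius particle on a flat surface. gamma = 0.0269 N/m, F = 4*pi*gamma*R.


Convert radius: R = 28 nm = 2.8e-08 m
F = 4 * pi * gamma * R
F = 4 * pi * 0.0269 * 2.8e-08
F = 9.46499e-09 N = 9.465 nN

9.465


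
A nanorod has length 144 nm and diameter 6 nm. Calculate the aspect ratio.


Aspect ratio AR = length / diameter
AR = 144 / 6
AR = 24.0

24.0


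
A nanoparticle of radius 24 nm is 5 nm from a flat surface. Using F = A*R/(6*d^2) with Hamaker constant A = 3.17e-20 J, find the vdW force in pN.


Convert to SI: R = 24 nm = 2.4e-08 m, d = 5 nm = 5e-09 m
F = A * R / (6 * d^2)
F = 3.17e-20 * 2.4e-08 / (6 * (5e-09)^2)
F = 5.072e-12 N = 5.072 pN

5.072


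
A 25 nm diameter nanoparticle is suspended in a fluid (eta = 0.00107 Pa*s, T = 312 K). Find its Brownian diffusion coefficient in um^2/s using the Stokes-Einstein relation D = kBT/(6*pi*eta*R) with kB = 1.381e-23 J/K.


Radius R = 25/2 = 12.5 nm = 1.25e-08 m
D = kB*T / (6*pi*eta*R)
D = 1.381e-23 * 312 / (6 * pi * 0.00107 * 1.25e-08)
D = 1.70904e-11 m^2/s = 17.09 um^2/s

17.09


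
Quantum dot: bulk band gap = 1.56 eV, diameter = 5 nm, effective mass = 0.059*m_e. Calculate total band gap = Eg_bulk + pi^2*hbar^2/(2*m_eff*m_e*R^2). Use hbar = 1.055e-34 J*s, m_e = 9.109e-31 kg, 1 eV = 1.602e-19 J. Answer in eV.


Radius R = 5/2 nm = 2.5e-09 m
Confinement energy dE = pi^2 * hbar^2 / (2 * m_eff * m_e * R^2)
dE = pi^2 * (1.055e-34)^2 / (2 * 0.059 * 9.109e-31 * (2.5e-09)^2) J, divided by 1.602e-19 J/eV
dE = 1.0207 eV
Total band gap = E_g(bulk) + dE = 1.56 + 1.0207 = 2.5807 eV

2.5807


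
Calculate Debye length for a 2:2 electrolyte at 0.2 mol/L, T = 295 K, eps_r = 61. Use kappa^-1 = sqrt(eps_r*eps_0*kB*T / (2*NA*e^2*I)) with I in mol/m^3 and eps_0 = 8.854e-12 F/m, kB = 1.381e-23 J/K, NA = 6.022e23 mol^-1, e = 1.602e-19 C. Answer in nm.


Ionic strength I = 0.2 * 2^2 * 1000 = 800 mol/m^3
kappa^-1 = sqrt(61 * 8.854e-12 * 1.381e-23 * 295 / (2 * 6.022e23 * (1.602e-19)^2 * 800))
kappa^-1 = 0.298 nm

0.298


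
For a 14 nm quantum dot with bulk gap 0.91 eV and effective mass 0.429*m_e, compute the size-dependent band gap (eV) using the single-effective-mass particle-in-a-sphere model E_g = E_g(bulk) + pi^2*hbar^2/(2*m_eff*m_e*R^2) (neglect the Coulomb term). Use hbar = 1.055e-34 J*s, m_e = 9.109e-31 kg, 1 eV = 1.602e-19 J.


Radius R = 14/2 nm = 7e-09 m
Confinement energy dE = pi^2 * hbar^2 / (2 * m_eff * m_e * R^2)
dE = pi^2 * (1.055e-34)^2 / (2 * 0.429 * 9.109e-31 * (7e-09)^2) J, divided by 1.602e-19 J/eV
dE = 0.0179 eV
Total band gap = E_g(bulk) + dE = 0.91 + 0.0179 = 0.9279 eV

0.9279


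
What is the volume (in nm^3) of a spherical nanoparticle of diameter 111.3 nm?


Radius r = 111.3/2 = 55.65 nm
Volume V = (4/3) * pi * r^3
V = (4/3) * pi * (55.65)^3
V = 721911.76 nm^3

721911.76


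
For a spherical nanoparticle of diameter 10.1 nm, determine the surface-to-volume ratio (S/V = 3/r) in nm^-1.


Radius r = 10.1/2 = 5.05 nm
S/V = 3 / r = 3 / 5.05
S/V = 0.5941 nm^-1

0.5941


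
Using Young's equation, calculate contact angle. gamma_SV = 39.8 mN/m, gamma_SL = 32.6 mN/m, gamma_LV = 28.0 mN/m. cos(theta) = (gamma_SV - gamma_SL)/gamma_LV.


cos(theta) = (gamma_SV - gamma_SL) / gamma_LV
cos(theta) = (39.8 - 32.6) / 28.0
cos(theta) = 0.257143
theta = arccos(0.257143) = 75.1 degrees

75.1


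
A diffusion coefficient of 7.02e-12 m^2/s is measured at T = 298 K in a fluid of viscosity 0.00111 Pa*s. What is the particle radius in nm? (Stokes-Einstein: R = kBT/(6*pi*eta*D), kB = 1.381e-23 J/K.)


Stokes-Einstein: R = kB*T / (6*pi*eta*D)
R = 1.381e-23 * 298 / (6 * pi * 0.00111 * 7.02e-12)
R = 2.80187e-08 m = 28.02 nm

28.02


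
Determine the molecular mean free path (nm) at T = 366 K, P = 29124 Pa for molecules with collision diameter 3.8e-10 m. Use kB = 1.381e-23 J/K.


Mean free path: lambda = kB*T / (sqrt(2) * pi * d^2 * P)
lambda = 1.381e-23 * 366 / (sqrt(2) * pi * (3.8e-10)^2 * 29124)
lambda = 2.70515e-07 m
lambda = 270.52 nm

270.52


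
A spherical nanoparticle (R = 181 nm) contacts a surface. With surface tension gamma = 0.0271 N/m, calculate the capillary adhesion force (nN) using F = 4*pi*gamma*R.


Convert radius: R = 181 nm = 1.81e-07 m
F = 4 * pi * gamma * R
F = 4 * pi * 0.0271 * 1.81e-07
F = 6.16393e-08 N = 61.6393 nN

61.6393


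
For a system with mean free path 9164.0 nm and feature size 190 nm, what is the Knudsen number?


Knudsen number Kn = lambda / L
Kn = 9164.0 / 190
Kn = 48.2316

48.2316


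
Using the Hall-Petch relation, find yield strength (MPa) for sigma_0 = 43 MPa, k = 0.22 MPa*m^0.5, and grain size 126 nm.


d = 126 nm = 1.26e-07 m
sqrt(d) = 0.0003549648
Hall-Petch contribution = k / sqrt(d) = 0.22 / 0.0003549648 = 619.8 MPa
sigma = sigma_0 + k/sqrt(d) = 43 + 619.8 = 662.8 MPa

662.8


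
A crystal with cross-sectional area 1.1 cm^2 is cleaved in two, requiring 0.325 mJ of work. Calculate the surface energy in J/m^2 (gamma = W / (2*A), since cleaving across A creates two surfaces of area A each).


Convert: A = 1.1 cm^2 = 0.00011 m^2, W = 0.325 mJ = 0.000325 J
Cleaving exposes two faces of area A, so total new surface = 2*A and gamma = W / (2*A)
gamma = 0.000325 / (2 * 0.00011)
gamma = 1.477 J/m^2

1.477


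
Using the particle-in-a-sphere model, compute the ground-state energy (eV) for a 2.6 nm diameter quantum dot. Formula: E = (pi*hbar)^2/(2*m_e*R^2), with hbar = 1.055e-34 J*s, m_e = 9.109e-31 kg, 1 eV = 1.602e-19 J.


Radius R = 2.6/2 = 1.3 nm = 1.3e-09 m
E = (pi * 1.055e-34)^2 / (2 * 9.109e-31 * (1.3e-09)^2)
E(J) = 3.56794e-20
E = E(J) / 1.602e-19 = 0.2227 eV

0.2227


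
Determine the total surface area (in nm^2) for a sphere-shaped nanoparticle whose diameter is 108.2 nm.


Radius r = 108.2/2 = 54.1 nm
Surface area SA = 4 * pi * r^2
SA = 4 * pi * (54.1)^2
SA = 36779.38 nm^2

36779.38


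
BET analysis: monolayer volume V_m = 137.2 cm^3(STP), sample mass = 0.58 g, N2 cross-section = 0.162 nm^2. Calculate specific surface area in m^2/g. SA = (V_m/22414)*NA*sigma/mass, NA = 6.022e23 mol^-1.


Number of moles in monolayer = V_m / 22414 = 137.2 / 22414 = 0.00612117
Number of molecules = moles * NA = 0.00612117 * 6.022e23
SA = molecules * sigma / mass
SA = (137.2 / 22414) * 6.022e23 * 0.162e-18 / 0.58
SA = 1029.6 m^2/g

1029.6


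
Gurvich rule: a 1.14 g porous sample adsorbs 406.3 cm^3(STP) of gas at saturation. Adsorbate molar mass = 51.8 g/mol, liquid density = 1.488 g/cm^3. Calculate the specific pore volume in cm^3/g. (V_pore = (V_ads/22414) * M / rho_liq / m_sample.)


Moles adsorbed n = V_ads / 22414 = 406.3 / 22414 = 1.812706e-02 mol
Liquid volume V_liq = n * M / rho_liq = 1.812706e-02 * 51.8 / 1.488 = 0.63104 cm^3
Specific pore volume V_pore = V_liq / m_sample = 0.63104 / 1.14
V_pore = 0.5535 cm^3/g

0.5535


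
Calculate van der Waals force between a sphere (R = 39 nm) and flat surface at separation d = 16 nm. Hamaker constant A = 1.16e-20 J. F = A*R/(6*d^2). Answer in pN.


Convert to SI: R = 39 nm = 3.9e-08 m, d = 16 nm = 1.6e-08 m
F = A * R / (6 * d^2)
F = 1.16e-20 * 3.9e-08 / (6 * (1.6e-08)^2)
F = 2.94531e-13 N = 0.295 pN

0.295


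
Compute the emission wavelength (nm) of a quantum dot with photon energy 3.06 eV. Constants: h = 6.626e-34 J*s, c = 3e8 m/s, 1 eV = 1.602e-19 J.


Convert energy: E = 3.06 eV = 3.06 * 1.602e-19 = 4.90212e-19 J
lambda = h*c / E = 6.626e-34 * 3e8 / 4.90212e-19
lambda = 4.05498e-07 m = 405.5 nm

405.5


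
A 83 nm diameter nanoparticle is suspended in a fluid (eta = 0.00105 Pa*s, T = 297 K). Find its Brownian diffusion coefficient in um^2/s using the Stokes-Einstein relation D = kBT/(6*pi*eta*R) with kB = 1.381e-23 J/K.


Radius R = 83/2 = 41.5 nm = 4.15e-08 m
D = kB*T / (6*pi*eta*R)
D = 1.381e-23 * 297 / (6 * pi * 0.00105 * 4.15e-08)
D = 4.99358e-12 m^2/s = 4.994 um^2/s

4.994


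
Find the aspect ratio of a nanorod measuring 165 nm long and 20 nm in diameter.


Aspect ratio AR = length / diameter
AR = 165 / 20
AR = 8.25

8.25


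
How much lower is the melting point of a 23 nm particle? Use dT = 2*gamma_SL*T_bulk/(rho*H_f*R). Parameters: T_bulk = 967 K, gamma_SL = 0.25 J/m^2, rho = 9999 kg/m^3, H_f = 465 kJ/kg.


Radius R = 23/2 = 11.5 nm = 1.15e-08 m
Convert H_f = 465 kJ/kg = 465000 J/kg
dT = 2 * gamma_SL * T_bulk / (rho * H_f * R)
dT = 2 * 0.25 * 967 / (9999 * 465000 * 1.15e-08)
dT = 9.0 K

9.0


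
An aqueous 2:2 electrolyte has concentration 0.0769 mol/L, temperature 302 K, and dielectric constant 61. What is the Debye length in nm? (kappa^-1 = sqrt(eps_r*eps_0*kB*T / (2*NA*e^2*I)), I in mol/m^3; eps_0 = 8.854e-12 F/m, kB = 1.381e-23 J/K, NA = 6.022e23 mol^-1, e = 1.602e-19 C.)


Ionic strength I = 0.0769 * 2^2 * 1000 = 307.6 mol/m^3
kappa^-1 = sqrt(61 * 8.854e-12 * 1.381e-23 * 302 / (2 * 6.022e23 * (1.602e-19)^2 * 307.6))
kappa^-1 = 0.487 nm

0.487


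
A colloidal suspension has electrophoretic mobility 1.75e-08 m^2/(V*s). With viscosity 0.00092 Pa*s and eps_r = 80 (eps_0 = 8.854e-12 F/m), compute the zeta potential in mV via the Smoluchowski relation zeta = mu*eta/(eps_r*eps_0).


Smoluchowski equation: zeta = mu * eta / (eps_r * eps_0)
zeta = 1.75e-08 * 0.00092 / (80 * 8.854e-12)
zeta = 0.02273 V = 22.73 mV

22.73


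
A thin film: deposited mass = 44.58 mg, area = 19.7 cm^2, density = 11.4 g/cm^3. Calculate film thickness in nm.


Convert: m = 44.58 mg = 4.4580e-05 kg, A = 19.7 cm^2 = 1.9700e-03 m^2, rho = 11.4 g/cm^3 = 11400 kg/m^3
t = m / (A * rho)
t = 4.4580e-05 / (1.9700e-03 * 11400)
t = 1.9850e-06 m = 1985.0 nm

1985.0


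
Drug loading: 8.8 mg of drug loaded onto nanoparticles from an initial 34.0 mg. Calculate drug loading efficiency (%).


Drug loading efficiency = (drug loaded / drug initial) * 100
DLE = 8.8 / 34.0 * 100
DLE = 0.2588 * 100
DLE = 25.88%

25.88


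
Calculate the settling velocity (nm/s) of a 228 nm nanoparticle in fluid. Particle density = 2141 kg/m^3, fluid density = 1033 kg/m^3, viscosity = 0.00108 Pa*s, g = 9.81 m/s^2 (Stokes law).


Radius R = 228/2 nm = 1.14e-07 m
Density difference = 2141 - 1033 = 1108 kg/m^3
v = 2 * R^2 * (rho_p - rho_f) * g / (9 * eta)
v = 2 * (1.14e-07)^2 * 1108 * 9.81 / (9 * 0.00108)
v = 2.90658e-08 m/s = 29.0658 nm/s

29.0658


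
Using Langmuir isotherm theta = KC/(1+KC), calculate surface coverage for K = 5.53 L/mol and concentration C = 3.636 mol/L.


Langmuir isotherm: theta = K*C / (1 + K*C)
K*C = 5.53 * 3.636 = 20.10708
theta = 20.10708 / (1 + 20.10708) = 20.10708 / 21.10708
theta = 0.9526

0.9526


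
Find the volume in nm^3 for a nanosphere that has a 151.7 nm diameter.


Radius r = 151.7/2 = 75.85 nm
Volume V = (4/3) * pi * r^3
V = (4/3) * pi * (75.85)^3
V = 1827912.34 nm^3

1827912.34


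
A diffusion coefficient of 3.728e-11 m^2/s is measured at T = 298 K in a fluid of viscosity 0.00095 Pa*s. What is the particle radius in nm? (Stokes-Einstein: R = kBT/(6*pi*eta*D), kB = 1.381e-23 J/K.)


Stokes-Einstein: R = kB*T / (6*pi*eta*D)
R = 1.381e-23 * 298 / (6 * pi * 0.00095 * 3.728e-11)
R = 6.16466e-09 m = 6.16 nm

6.16


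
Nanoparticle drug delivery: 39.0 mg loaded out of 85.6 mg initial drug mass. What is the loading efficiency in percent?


Drug loading efficiency = (drug loaded / drug initial) * 100
DLE = 39.0 / 85.6 * 100
DLE = 0.4556 * 100
DLE = 45.56%

45.56


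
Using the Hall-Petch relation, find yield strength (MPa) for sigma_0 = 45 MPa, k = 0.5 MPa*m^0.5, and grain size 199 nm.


d = 199 nm = 1.99e-07 m
sqrt(d) = 0.0004460942
Hall-Petch contribution = k / sqrt(d) = 0.5 / 0.0004460942 = 1120.8 MPa
sigma = sigma_0 + k/sqrt(d) = 45 + 1120.8 = 1165.8 MPa

1165.8


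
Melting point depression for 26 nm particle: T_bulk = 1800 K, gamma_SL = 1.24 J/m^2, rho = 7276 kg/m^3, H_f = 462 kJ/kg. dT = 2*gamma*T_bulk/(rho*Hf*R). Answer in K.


Radius R = 26/2 = 13 nm = 1.3e-08 m
Convert H_f = 462 kJ/kg = 462000 J/kg
dT = 2 * gamma_SL * T_bulk / (rho * H_f * R)
dT = 2 * 1.24 * 1800 / (7276 * 462000 * 1.3e-08)
dT = 102.2 K

102.2


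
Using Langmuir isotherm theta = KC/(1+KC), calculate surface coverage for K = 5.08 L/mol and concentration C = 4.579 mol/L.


Langmuir isotherm: theta = K*C / (1 + K*C)
K*C = 5.08 * 4.579 = 23.26132
theta = 23.26132 / (1 + 23.26132) = 23.26132 / 24.26132
theta = 0.9588

0.9588


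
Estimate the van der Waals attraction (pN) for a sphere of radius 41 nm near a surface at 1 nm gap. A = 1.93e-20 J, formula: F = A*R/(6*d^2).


Convert to SI: R = 41 nm = 4.1e-08 m, d = 1 nm = 1e-09 m
F = A * R / (6 * d^2)
F = 1.93e-20 * 4.1e-08 / (6 * (1e-09)^2)
F = 1.31883e-10 N = 131.883 pN

131.883


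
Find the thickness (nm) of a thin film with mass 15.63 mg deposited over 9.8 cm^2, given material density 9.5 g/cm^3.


Convert: m = 15.63 mg = 1.5630e-05 kg, A = 9.8 cm^2 = 9.8000e-04 m^2, rho = 9.5 g/cm^3 = 9500 kg/m^3
t = m / (A * rho)
t = 1.5630e-05 / (9.8000e-04 * 9500)
t = 1.6788e-06 m = 1678.8 nm

1678.8


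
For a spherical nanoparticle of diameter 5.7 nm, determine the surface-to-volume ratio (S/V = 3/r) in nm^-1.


Radius r = 5.7/2 = 2.85 nm
S/V = 3 / r = 3 / 2.85
S/V = 1.0526 nm^-1

1.0526


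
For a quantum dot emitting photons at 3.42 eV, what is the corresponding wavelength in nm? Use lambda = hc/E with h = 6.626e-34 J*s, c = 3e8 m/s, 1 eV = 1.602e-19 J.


Convert energy: E = 3.42 eV = 3.42 * 1.602e-19 = 5.47884e-19 J
lambda = h*c / E = 6.626e-34 * 3e8 / 5.47884e-19
lambda = 3.62814e-07 m = 362.8 nm

362.8


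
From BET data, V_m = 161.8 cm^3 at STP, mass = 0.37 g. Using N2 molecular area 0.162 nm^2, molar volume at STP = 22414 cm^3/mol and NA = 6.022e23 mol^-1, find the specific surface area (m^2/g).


Number of moles in monolayer = V_m / 22414 = 161.8 / 22414 = 0.0072187
Number of molecules = moles * NA = 0.0072187 * 6.022e23
SA = molecules * sigma / mass
SA = (161.8 / 22414) * 6.022e23 * 0.162e-18 / 0.37
SA = 1903.3 m^2/g

1903.3


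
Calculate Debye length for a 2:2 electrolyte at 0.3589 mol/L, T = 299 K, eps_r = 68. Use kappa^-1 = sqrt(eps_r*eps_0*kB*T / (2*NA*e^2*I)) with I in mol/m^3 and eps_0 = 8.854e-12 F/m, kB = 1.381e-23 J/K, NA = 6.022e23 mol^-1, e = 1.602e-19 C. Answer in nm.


Ionic strength I = 0.3589 * 2^2 * 1000 = 1435.6 mol/m^3
kappa^-1 = sqrt(68 * 8.854e-12 * 1.381e-23 * 299 / (2 * 6.022e23 * (1.602e-19)^2 * 1435.6))
kappa^-1 = 0.237 nm

0.237


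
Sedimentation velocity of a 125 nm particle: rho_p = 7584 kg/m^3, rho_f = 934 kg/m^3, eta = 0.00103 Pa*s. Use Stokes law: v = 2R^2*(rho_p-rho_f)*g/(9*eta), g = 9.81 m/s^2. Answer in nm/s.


Radius R = 125/2 nm = 6.25e-08 m
Density difference = 7584 - 934 = 6650 kg/m^3
v = 2 * R^2 * (rho_p - rho_f) * g / (9 * eta)
v = 2 * (6.25e-08)^2 * 6650 * 9.81 / (9 * 0.00103)
v = 5.49795e-08 m/s = 54.9795 nm/s

54.9795


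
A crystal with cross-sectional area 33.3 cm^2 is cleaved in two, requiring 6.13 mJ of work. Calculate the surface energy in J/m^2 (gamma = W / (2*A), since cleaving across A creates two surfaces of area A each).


Convert: A = 33.3 cm^2 = 0.00333 m^2, W = 6.13 mJ = 0.00613 J
Cleaving exposes two faces of area A, so total new surface = 2*A and gamma = W / (2*A)
gamma = 0.00613 / (2 * 0.00333)
gamma = 0.92 J/m^2

0.92


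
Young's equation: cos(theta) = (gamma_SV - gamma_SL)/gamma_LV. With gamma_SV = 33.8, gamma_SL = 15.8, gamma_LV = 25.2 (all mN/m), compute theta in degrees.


cos(theta) = (gamma_SV - gamma_SL) / gamma_LV
cos(theta) = (33.8 - 15.8) / 25.2
cos(theta) = 0.714286
theta = arccos(0.714286) = 44.42 degrees

44.42


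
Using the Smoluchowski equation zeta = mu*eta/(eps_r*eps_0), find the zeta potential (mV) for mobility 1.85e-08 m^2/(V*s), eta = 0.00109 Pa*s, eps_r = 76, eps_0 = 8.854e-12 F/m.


Smoluchowski equation: zeta = mu * eta / (eps_r * eps_0)
zeta = 1.85e-08 * 0.00109 / (76 * 8.854e-12)
zeta = 0.029967 V = 29.97 mV

29.97


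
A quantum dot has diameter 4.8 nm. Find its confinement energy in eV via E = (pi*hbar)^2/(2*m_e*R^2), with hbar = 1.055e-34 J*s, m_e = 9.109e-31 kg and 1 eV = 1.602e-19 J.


Radius R = 4.8/2 = 2.4 nm = 2.4e-09 m
E = (pi * 1.055e-34)^2 / (2 * 9.109e-31 * (2.4e-09)^2)
E(J) = 1.04684e-20
E = E(J) / 1.602e-19 = 0.0653 eV

0.0653


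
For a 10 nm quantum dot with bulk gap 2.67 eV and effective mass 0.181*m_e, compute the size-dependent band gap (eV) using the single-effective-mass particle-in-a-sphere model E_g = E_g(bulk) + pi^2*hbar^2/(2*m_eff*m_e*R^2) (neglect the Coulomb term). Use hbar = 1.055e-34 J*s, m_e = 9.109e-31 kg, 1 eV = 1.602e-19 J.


Radius R = 10/2 nm = 5e-09 m
Confinement energy dE = pi^2 * hbar^2 / (2 * m_eff * m_e * R^2)
dE = pi^2 * (1.055e-34)^2 / (2 * 0.181 * 9.109e-31 * (5e-09)^2) J, divided by 1.602e-19 J/eV
dE = 0.0832 eV
Total band gap = E_g(bulk) + dE = 2.67 + 0.0832 = 2.7532 eV

2.7532


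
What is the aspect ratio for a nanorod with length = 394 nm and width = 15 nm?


Aspect ratio AR = length / diameter
AR = 394 / 15
AR = 26.27

26.27


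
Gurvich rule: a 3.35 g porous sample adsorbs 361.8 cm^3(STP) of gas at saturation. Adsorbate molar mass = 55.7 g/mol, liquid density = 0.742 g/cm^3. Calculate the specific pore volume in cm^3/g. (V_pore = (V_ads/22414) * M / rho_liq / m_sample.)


Moles adsorbed n = V_ads / 22414 = 361.8 / 22414 = 1.614170e-02 mol
Liquid volume V_liq = n * M / rho_liq = 1.614170e-02 * 55.7 / 0.742 = 1.21172 cm^3
Specific pore volume V_pore = V_liq / m_sample = 1.21172 / 3.35
V_pore = 0.3617 cm^3/g

0.3617


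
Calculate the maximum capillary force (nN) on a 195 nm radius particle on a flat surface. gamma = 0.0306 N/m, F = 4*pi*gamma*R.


Convert radius: R = 195 nm = 1.95e-07 m
F = 4 * pi * gamma * R
F = 4 * pi * 0.0306 * 1.95e-07
F = 7.49835e-08 N = 74.9835 nN

74.9835


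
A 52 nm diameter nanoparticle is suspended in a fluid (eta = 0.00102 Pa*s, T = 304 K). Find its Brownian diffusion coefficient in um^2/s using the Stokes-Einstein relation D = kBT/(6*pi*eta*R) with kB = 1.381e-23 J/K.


Radius R = 52/2 = 26 nm = 2.6e-08 m
D = kB*T / (6*pi*eta*R)
D = 1.381e-23 * 304 / (6 * pi * 0.00102 * 2.6e-08)
D = 8.39832e-12 m^2/s = 8.398 um^2/s

8.398


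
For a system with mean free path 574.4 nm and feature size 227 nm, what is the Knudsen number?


Knudsen number Kn = lambda / L
Kn = 574.4 / 227
Kn = 2.5304

2.5304


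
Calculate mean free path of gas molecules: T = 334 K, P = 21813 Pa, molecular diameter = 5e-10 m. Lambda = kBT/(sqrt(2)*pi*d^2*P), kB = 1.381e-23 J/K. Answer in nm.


Mean free path: lambda = kB*T / (sqrt(2) * pi * d^2 * P)
lambda = 1.381e-23 * 334 / (sqrt(2) * pi * (5e-10)^2 * 21813)
lambda = 1.90379e-07 m
lambda = 190.38 nm

190.38


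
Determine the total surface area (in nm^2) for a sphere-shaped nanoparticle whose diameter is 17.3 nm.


Radius r = 17.3/2 = 8.65 nm
Surface area SA = 4 * pi * r^2
SA = 4 * pi * (8.65)^2
SA = 940.25 nm^2

940.25


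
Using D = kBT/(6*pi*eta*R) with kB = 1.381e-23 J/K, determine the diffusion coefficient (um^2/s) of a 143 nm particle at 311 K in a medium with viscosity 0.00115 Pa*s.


Radius R = 143/2 = 71.5 nm = 7.15e-08 m
D = kB*T / (6*pi*eta*R)
D = 1.381e-23 * 311 / (6 * pi * 0.00115 * 7.15e-08)
D = 2.77108e-12 m^2/s = 2.771 um^2/s

2.771


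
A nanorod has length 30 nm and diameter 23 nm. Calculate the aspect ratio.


Aspect ratio AR = length / diameter
AR = 30 / 23
AR = 1.3

1.3


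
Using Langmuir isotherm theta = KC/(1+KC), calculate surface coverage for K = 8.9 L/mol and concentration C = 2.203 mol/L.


Langmuir isotherm: theta = K*C / (1 + K*C)
K*C = 8.9 * 2.203 = 19.6067
theta = 19.6067 / (1 + 19.6067) = 19.6067 / 20.6067
theta = 0.9515

0.9515


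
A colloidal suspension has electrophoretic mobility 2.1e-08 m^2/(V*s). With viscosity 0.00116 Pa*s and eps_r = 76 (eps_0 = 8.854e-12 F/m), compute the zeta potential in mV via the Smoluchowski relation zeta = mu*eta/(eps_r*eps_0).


Smoluchowski equation: zeta = mu * eta / (eps_r * eps_0)
zeta = 2.1e-08 * 0.00116 / (76 * 8.854e-12)
zeta = 0.036201 V = 36.2 mV

36.2


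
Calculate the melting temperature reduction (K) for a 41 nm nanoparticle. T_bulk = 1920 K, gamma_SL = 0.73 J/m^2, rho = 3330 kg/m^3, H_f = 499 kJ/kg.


Radius R = 41/2 = 20.5 nm = 2.05e-08 m
Convert H_f = 499 kJ/kg = 499000 J/kg
dT = 2 * gamma_SL * T_bulk / (rho * H_f * R)
dT = 2 * 0.73 * 1920 / (3330 * 499000 * 2.05e-08)
dT = 82.3 K

82.3


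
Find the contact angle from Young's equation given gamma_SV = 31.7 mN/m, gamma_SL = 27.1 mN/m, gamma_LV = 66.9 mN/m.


cos(theta) = (gamma_SV - gamma_SL) / gamma_LV
cos(theta) = (31.7 - 27.1) / 66.9
cos(theta) = 0.068759
theta = arccos(0.068759) = 86.06 degrees

86.06


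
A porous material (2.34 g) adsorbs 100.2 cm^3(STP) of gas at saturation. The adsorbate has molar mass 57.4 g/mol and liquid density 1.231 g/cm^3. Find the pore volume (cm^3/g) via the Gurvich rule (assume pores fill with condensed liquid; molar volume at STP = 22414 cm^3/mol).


Moles adsorbed n = V_ads / 22414 = 100.2 / 22414 = 4.470420e-03 mol
Liquid volume V_liq = n * M / rho_liq = 4.470420e-03 * 57.4 / 1.231 = 0.20845 cm^3
Specific pore volume V_pore = V_liq / m_sample = 0.20845 / 2.34
V_pore = 0.0891 cm^3/g

0.0891


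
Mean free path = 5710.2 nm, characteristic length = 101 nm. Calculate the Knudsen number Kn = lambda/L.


Knudsen number Kn = lambda / L
Kn = 5710.2 / 101
Kn = 56.5366

56.5366


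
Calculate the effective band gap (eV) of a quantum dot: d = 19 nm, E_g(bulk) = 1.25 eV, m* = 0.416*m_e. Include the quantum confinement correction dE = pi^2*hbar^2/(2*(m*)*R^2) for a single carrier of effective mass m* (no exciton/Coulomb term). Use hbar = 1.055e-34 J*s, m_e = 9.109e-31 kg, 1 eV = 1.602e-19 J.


Radius R = 19/2 nm = 9.5e-09 m
Confinement energy dE = pi^2 * hbar^2 / (2 * m_eff * m_e * R^2)
dE = pi^2 * (1.055e-34)^2 / (2 * 0.416 * 9.109e-31 * (9.5e-09)^2) J, divided by 1.602e-19 J/eV
dE = 0.01 eV
Total band gap = E_g(bulk) + dE = 1.25 + 0.01 = 1.26 eV

1.26


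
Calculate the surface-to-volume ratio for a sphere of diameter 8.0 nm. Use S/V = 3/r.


Radius r = 8.0/2 = 4 nm
S/V = 3 / r = 3 / 4
S/V = 0.75 nm^-1

0.75


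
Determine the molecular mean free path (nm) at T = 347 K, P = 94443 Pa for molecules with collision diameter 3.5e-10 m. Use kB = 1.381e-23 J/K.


Mean free path: lambda = kB*T / (sqrt(2) * pi * d^2 * P)
lambda = 1.381e-23 * 347 / (sqrt(2) * pi * (3.5e-10)^2 * 94443)
lambda = 9.32293e-08 m
lambda = 93.23 nm

93.23


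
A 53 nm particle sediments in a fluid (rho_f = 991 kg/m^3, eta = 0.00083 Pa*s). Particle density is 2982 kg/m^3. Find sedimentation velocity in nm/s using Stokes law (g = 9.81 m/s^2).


Radius R = 53/2 nm = 2.65e-08 m
Density difference = 2982 - 991 = 1991 kg/m^3
v = 2 * R^2 * (rho_p - rho_f) * g / (9 * eta)
v = 2 * (2.65e-08)^2 * 1991 * 9.81 / (9 * 0.00083)
v = 3.67233e-09 m/s = 3.6723 nm/s

3.6723


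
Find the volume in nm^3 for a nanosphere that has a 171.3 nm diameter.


Radius r = 171.3/2 = 85.65 nm
Volume V = (4/3) * pi * r^3
V = (4/3) * pi * (85.65)^3
V = 2631908.04 nm^3

2631908.04


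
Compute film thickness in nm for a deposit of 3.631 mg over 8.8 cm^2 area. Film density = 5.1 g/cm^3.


Convert: m = 3.631 mg = 3.6310e-06 kg, A = 8.8 cm^2 = 8.8000e-04 m^2, rho = 5.1 g/cm^3 = 5100 kg/m^3
t = m / (A * rho)
t = 3.6310e-06 / (8.8000e-04 * 5100)
t = 8.0905e-07 m = 809.0 nm

809.0


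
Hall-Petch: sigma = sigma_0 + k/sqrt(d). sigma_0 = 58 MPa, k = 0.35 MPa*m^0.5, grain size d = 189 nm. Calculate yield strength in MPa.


d = 189 nm = 1.89e-07 m
sqrt(d) = 0.0004347413
Hall-Petch contribution = k / sqrt(d) = 0.35 / 0.0004347413 = 805.1 MPa
sigma = sigma_0 + k/sqrt(d) = 58 + 805.1 = 863.1 MPa

863.1


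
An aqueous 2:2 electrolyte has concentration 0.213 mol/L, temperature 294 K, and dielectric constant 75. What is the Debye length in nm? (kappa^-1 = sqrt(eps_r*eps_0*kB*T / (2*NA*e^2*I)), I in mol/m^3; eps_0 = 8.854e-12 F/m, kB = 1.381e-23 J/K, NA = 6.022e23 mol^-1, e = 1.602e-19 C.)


Ionic strength I = 0.213 * 2^2 * 1000 = 852 mol/m^3
kappa^-1 = sqrt(75 * 8.854e-12 * 1.381e-23 * 294 / (2 * 6.022e23 * (1.602e-19)^2 * 852))
kappa^-1 = 0.32 nm

0.32


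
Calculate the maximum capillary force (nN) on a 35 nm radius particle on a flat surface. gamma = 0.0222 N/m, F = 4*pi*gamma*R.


Convert radius: R = 35 nm = 3.5e-08 m
F = 4 * pi * gamma * R
F = 4 * pi * 0.0222 * 3.5e-08
F = 9.76407e-09 N = 9.7641 nN

9.7641


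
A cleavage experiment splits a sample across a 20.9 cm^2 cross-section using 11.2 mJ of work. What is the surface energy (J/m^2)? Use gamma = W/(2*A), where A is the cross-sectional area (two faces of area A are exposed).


Convert: A = 20.9 cm^2 = 0.00209 m^2, W = 11.2 mJ = 0.0112 J
Cleaving exposes two faces of area A, so total new surface = 2*A and gamma = W / (2*A)
gamma = 0.0112 / (2 * 0.00209)
gamma = 2.679 J/m^2

2.679


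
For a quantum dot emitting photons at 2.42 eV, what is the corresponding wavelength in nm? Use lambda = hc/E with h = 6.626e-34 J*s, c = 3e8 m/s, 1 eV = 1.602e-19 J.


Convert energy: E = 2.42 eV = 2.42 * 1.602e-19 = 3.87684e-19 J
lambda = h*c / E = 6.626e-34 * 3e8 / 3.87684e-19
lambda = 5.12737e-07 m = 512.7 nm

512.7


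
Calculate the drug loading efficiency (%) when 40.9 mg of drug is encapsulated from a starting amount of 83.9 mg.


Drug loading efficiency = (drug loaded / drug initial) * 100
DLE = 40.9 / 83.9 * 100
DLE = 0.4875 * 100
DLE = 48.75%

48.75


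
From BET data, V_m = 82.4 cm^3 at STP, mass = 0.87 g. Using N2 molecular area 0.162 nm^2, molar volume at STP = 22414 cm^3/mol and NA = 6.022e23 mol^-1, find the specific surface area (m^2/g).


Number of moles in monolayer = V_m / 22414 = 82.4 / 22414 = 0.00367627
Number of molecules = moles * NA = 0.00367627 * 6.022e23
SA = molecules * sigma / mass
SA = (82.4 / 22414) * 6.022e23 * 0.162e-18 / 0.87
SA = 412.2 m^2/g

412.2


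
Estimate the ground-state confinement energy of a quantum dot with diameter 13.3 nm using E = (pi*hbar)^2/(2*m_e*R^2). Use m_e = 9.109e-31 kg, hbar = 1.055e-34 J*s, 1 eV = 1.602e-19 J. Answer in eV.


Radius R = 13.3/2 = 6.65 nm = 6.65e-09 m
E = (pi * 1.055e-34)^2 / (2 * 9.109e-31 * (6.65e-09)^2)
E(J) = 1.36352e-21
E = E(J) / 1.602e-19 = 0.0085 eV

0.0085


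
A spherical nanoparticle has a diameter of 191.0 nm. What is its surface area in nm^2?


Radius r = 191.0/2 = 95.5 nm
Surface area SA = 4 * pi * r^2
SA = 4 * pi * (95.5)^2
SA = 114608.44 nm^2

114608.44


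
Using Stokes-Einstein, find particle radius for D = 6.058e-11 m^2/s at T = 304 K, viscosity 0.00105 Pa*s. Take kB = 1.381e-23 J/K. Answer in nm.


Stokes-Einstein: R = kB*T / (6*pi*eta*D)
R = 1.381e-23 * 304 / (6 * pi * 0.00105 * 6.058e-11)
R = 3.50145e-09 m = 3.5 nm

3.5


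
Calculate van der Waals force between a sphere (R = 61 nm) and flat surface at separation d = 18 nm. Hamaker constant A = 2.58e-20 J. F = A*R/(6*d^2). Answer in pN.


Convert to SI: R = 61 nm = 6.1e-08 m, d = 18 nm = 1.8e-08 m
F = A * R / (6 * d^2)
F = 2.58e-20 * 6.1e-08 / (6 * (1.8e-08)^2)
F = 8.09568e-13 N = 0.81 pN

0.81


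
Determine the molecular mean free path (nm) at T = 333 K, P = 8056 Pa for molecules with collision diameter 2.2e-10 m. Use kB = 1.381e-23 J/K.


Mean free path: lambda = kB*T / (sqrt(2) * pi * d^2 * P)
lambda = 1.381e-23 * 333 / (sqrt(2) * pi * (2.2e-10)^2 * 8056)
lambda = 2.65466e-06 m
lambda = 2654.66 nm

2654.66


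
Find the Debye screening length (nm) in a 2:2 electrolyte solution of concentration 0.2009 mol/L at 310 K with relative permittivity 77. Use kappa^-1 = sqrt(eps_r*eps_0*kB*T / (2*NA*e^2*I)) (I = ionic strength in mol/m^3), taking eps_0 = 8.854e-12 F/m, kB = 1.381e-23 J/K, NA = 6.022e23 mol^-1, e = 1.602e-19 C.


Ionic strength I = 0.2009 * 2^2 * 1000 = 803.6 mol/m^3
kappa^-1 = sqrt(77 * 8.854e-12 * 1.381e-23 * 310 / (2 * 6.022e23 * (1.602e-19)^2 * 803.6))
kappa^-1 = 0.343 nm

0.343


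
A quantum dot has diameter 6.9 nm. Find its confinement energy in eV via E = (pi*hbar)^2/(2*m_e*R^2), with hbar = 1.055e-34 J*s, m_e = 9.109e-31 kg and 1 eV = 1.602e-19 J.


Radius R = 6.9/2 = 3.45 nm = 3.45e-09 m
E = (pi * 1.055e-34)^2 / (2 * 9.109e-31 * (3.45e-09)^2)
E(J) = 5.06601e-21
E = E(J) / 1.602e-19 = 0.0316 eV

0.0316


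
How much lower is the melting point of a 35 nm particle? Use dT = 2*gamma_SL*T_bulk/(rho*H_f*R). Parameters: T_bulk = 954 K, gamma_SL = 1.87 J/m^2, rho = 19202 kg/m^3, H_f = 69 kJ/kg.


Radius R = 35/2 = 17.5 nm = 1.75e-08 m
Convert H_f = 69 kJ/kg = 69000 J/kg
dT = 2 * gamma_SL * T_bulk / (rho * H_f * R)
dT = 2 * 1.87 * 954 / (19202 * 69000 * 1.75e-08)
dT = 153.9 K

153.9


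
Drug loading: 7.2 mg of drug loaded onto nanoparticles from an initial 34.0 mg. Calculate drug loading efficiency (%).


Drug loading efficiency = (drug loaded / drug initial) * 100
DLE = 7.2 / 34.0 * 100
DLE = 0.2118 * 100
DLE = 21.18%

21.18


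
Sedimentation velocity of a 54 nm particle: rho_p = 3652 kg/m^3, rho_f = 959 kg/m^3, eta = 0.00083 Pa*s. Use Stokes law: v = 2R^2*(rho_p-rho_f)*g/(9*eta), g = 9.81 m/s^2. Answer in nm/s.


Radius R = 54/2 nm = 2.7e-08 m
Density difference = 3652 - 959 = 2693 kg/m^3
v = 2 * R^2 * (rho_p - rho_f) * g / (9 * eta)
v = 2 * (2.7e-08)^2 * 2693 * 9.81 / (9 * 0.00083)
v = 5.15635e-09 m/s = 5.1563 nm/s

5.1563


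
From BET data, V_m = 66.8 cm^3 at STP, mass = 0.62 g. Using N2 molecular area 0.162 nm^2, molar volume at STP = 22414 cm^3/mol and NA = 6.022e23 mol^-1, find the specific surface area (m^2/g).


Number of moles in monolayer = V_m / 22414 = 66.8 / 22414 = 0.00298028
Number of molecules = moles * NA = 0.00298028 * 6.022e23
SA = molecules * sigma / mass
SA = (66.8 / 22414) * 6.022e23 * 0.162e-18 / 0.62
SA = 468.9 m^2/g

468.9


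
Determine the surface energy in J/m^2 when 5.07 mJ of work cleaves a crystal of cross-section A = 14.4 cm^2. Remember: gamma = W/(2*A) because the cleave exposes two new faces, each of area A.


Convert: A = 14.4 cm^2 = 0.00144 m^2, W = 5.07 mJ = 0.00507 J
Cleaving exposes two faces of area A, so total new surface = 2*A and gamma = W / (2*A)
gamma = 0.00507 / (2 * 0.00144)
gamma = 1.76 J/m^2

1.76


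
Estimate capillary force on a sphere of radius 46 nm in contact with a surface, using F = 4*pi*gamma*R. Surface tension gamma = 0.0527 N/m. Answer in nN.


Convert radius: R = 46 nm = 4.6e-08 m
F = 4 * pi * gamma * R
F = 4 * pi * 0.0527 * 4.6e-08
F = 3.04634e-08 N = 30.4634 nN

30.4634


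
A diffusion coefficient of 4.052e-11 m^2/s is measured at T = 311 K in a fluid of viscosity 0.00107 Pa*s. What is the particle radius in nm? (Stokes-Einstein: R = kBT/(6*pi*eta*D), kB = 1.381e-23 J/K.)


Stokes-Einstein: R = kB*T / (6*pi*eta*D)
R = 1.381e-23 * 311 / (6 * pi * 0.00107 * 4.052e-11)
R = 5.25533e-09 m = 5.26 nm

5.26


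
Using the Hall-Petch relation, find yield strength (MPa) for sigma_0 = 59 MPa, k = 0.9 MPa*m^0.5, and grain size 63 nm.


d = 63 nm = 6.3e-08 m
sqrt(d) = 0.000250998
Hall-Petch contribution = k / sqrt(d) = 0.9 / 0.000250998 = 3585.7 MPa
sigma = sigma_0 + k/sqrt(d) = 59 + 3585.7 = 3644.7 MPa

3644.7


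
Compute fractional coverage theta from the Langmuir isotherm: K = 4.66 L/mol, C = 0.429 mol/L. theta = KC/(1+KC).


Langmuir isotherm: theta = K*C / (1 + K*C)
K*C = 4.66 * 0.429 = 1.99914
theta = 1.99914 / (1 + 1.99914) = 1.99914 / 2.99914
theta = 0.6666

0.6666


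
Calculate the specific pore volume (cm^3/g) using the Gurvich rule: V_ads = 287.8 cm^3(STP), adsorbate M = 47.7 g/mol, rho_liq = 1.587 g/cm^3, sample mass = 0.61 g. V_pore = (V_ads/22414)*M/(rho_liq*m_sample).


Moles adsorbed n = V_ads / 22414 = 287.8 / 22414 = 1.284019e-02 mol
Liquid volume V_liq = n * M / rho_liq = 1.284019e-02 * 47.7 / 1.587 = 0.38593 cm^3
Specific pore volume V_pore = V_liq / m_sample = 0.38593 / 0.61
V_pore = 0.6327 cm^3/g

0.6327


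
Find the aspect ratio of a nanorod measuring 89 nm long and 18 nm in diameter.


Aspect ratio AR = length / diameter
AR = 89 / 18
AR = 4.94

4.94


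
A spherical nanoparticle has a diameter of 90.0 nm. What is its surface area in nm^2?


Radius r = 90.0/2 = 45 nm
Surface area SA = 4 * pi * r^2
SA = 4 * pi * (45)^2
SA = 25446.9 nm^2

25446.9


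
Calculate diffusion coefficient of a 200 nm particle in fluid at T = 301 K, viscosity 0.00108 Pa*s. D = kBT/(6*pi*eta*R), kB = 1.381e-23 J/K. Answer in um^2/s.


Radius R = 200/2 = 100 nm = 1e-07 m
D = kB*T / (6*pi*eta*R)
D = 1.381e-23 * 301 / (6 * pi * 0.00108 * 1e-07)
D = 2.0419e-12 m^2/s = 2.042 um^2/s

2.042
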